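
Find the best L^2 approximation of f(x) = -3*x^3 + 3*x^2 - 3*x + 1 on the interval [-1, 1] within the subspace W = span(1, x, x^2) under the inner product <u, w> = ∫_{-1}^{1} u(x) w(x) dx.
g(x) = 3*x^2 - 24*x/5 + 1

The best approximation g ∈ W is the orthogonal projection of f onto W. Writing g = a_0 + a_1 x + a_2 x^2, the coefficients solve the normal equations G · a = b where
  G_{ij} = <φ_i, φ_j> and b_i = <f, φ_i>, with φ_0 = 1, φ_1 = x, φ_2 = x^2.
G =
  [2, 0, 2/3]
  [0, 2/3, 0]
  [2/3, 0, 2/5],
b = (4, -16/5, 28/15).
Solving gives a_0 = 1, a_1 = -24/5, a_2 = 3, so
  g(x) = 3*x^2 - 24*x/5 + 1.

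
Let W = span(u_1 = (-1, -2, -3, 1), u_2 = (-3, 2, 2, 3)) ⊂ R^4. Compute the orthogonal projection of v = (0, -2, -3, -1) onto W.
proj_W(v) = (181/374, -37/17, -537/187, -181/374)

Set up U = [u_1 | ... | u_2] ∈ R^(4×2). The projector onto W = col(U) is P = U (U^T U)^(-1) U^T.
Compute U^T U =
  [15, -4]
  [-4, 26],
and U^T v = (12, -13).
Solve U^T U · c = U^T v for the coefficients: c = (130/187, -147/374). The projection is proj_W(v) = U c.
Check: (v - proj_W(v)) · u_1 = 0  (should be 0).
Check: (v - proj_W(v)) · u_2 = 0  (should be 0).
Result: proj_W(v) = (181/374, -37/17, -537/187, -181/374).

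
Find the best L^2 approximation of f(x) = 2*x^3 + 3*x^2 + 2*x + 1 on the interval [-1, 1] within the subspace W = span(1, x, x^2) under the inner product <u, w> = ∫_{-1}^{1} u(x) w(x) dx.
g(x) = 3*x^2 + 16*x/5 + 1

The best approximation g ∈ W is the orthogonal projection of f onto W. Writing g = a_0 + a_1 x + a_2 x^2, the coefficients solve the normal equations G · a = b where
  G_{ij} = <φ_i, φ_j> and b_i = <f, φ_i>, with φ_0 = 1, φ_1 = x, φ_2 = x^2.
G =
  [2, 0, 2/3]
  [0, 2/3, 0]
  [2/3, 0, 2/5],
b = (4, 32/15, 28/15).
Solving gives a_0 = 1, a_1 = 16/5, a_2 = 3, so
  g(x) = 3*x^2 + 16*x/5 + 1.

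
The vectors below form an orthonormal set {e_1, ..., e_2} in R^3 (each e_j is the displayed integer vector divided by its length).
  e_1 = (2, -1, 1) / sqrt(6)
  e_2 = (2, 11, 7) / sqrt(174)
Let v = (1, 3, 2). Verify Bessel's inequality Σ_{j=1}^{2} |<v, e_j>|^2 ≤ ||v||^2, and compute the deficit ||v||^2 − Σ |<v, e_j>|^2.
Σ |<v, e_j>|^2 = 405/29; ||v||^2 = 14; deficit = 1/29

Write each e_j = u_j / sqrt(<u_j, u_j>) where u_j is the displayed integer vector. Then <v, e_j> = <v, u_j> / sqrt(<u_j, u_j>), so |<v, e_j>|^2 = <v, u_j>^2 / <u_j, u_j>.
Coefficients: <v, e_1> = 1/sqrt(6), <v, e_2> = 49/sqrt(174).
Square and sum: Σ |<v, e_j>|^2 = 405/29.
Compute ||v||^2 = v·v = 14.
Deficit = 14 − 405/29 = 1/29 ≥ 0, confirming Bessel's inequality. (The deficit equals ||v − Σ <v,e_j> e_j||^2, the squared distance from v to span{e_j}.)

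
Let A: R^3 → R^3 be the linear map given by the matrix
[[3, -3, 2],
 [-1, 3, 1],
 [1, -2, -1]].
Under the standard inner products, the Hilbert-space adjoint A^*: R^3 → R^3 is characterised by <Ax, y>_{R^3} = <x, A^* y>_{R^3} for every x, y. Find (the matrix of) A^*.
A^* = A^T =
[[3, -1, 1],
 [-3, 3, -2],
 [2, 1, -1]]

For real matrices with standard dot products, the defining identity <Ax, y> = <x, A^* y> gives (Ax)^T y = x^T (A^*) y, i.e. x^T A^T y = x^T (A^*) y. Since this holds for all x, y, we must have A^* = A^T. Therefore
A^* =
[[3, -1, 1],
 [-3, 3, -2],
 [2, 1, -1]].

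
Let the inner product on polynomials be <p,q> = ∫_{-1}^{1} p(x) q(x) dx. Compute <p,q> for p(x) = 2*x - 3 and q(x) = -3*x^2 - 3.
<p,q> = 24

Expand the product: p(x)·q(x) = -6*x^3 + 9*x^2 - 6*x + 9.
∫_{-1}^{1} of each monomial x^k gives [2/(k+1) if k even, 0 if k odd]. Integrating term-by-term (or equivalently evaluating the antiderivative F(x) = -3*x^4/2 + 3*x^3 - 3*x^2 + 9*x at the endpoints):
  F(1) − F(−1) = 15/2 − (-33/2) = 24.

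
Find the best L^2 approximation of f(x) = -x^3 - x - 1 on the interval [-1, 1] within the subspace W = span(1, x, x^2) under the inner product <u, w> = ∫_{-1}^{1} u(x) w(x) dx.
g(x) = -8*x/5 - 1

The best approximation g ∈ W is the orthogonal projection of f onto W. Writing g = a_0 + a_1 x + a_2 x^2, the coefficients solve the normal equations G · a = b where
  G_{ij} = <φ_i, φ_j> and b_i = <f, φ_i>, with φ_0 = 1, φ_1 = x, φ_2 = x^2.
G =
  [2, 0, 2/3]
  [0, 2/3, 0]
  [2/3, 0, 2/5],
b = (-2, -16/15, -2/3).
Solving gives a_0 = -1, a_1 = -8/5, a_2 = 0, so
  g(x) = -8*x/5 - 1.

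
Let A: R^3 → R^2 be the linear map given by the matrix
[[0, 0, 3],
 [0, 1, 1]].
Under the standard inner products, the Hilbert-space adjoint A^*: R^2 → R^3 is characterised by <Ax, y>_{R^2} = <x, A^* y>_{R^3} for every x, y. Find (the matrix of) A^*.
A^* = A^T =
[[0, 0],
 [0, 1],
 [3, 1]]

For real matrices with standard dot products, the defining identity <Ax, y> = <x, A^* y> gives (Ax)^T y = x^T (A^*) y, i.e. x^T A^T y = x^T (A^*) y. Since this holds for all x, y, we must have A^* = A^T. Therefore
A^* =
[[0, 0],
 [0, 1],
 [3, 1]].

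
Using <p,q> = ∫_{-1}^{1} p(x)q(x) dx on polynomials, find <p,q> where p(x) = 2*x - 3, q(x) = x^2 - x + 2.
<p,q> = -46/3

Expand the product: p(x)·q(x) = 2*x^3 - 5*x^2 + 7*x - 6.
∫_{-1}^{1} of each monomial x^k gives [2/(k+1) if k even, 0 if k odd]. Integrating term-by-term (or equivalently evaluating the antiderivative F(x) = x^4/2 - 5*x^3/3 + 7*x^2/2 - 6*x at the endpoints):
  F(1) − F(−1) = -11/3 − (35/3) = -46/3.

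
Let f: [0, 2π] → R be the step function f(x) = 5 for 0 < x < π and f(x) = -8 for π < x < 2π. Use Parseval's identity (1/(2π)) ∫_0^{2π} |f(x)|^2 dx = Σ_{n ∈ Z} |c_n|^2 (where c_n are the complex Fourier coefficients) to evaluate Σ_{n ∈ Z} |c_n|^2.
Σ |c_n|^2 = 89/2

Parseval equates the L^2 energy of f (normalised by 1/(2π)) with the ℓ^2 sum of its Fourier coefficients: (1/(2π)) ∫_0^{2π} |f|^2 = Σ |c_n|^2.
Compute the left side: (1/(2π)) [∫_0^π 5^2 dx + ∫_π^{2π} (-8)^2 dx] = (1/(2π)) · (25π + 64π) = (25 + 64)/2 = 89/2.
So Σ_{n ∈ Z} |c_n|^2 = 89/2.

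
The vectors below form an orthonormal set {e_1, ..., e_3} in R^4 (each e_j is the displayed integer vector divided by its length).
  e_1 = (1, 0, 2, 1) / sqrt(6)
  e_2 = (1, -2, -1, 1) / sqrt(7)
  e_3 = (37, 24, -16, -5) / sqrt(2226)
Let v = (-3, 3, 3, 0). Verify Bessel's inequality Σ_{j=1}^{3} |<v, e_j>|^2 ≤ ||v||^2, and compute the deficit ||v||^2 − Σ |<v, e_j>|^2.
Σ |<v, e_j>|^2 = 1350/53; ||v||^2 = 27; deficit = 81/53

Write each e_j = u_j / sqrt(<u_j, u_j>) where u_j is the displayed integer vector. Then <v, e_j> = <v, u_j> / sqrt(<u_j, u_j>), so |<v, e_j>|^2 = <v, u_j>^2 / <u_j, u_j>.
Coefficients: <v, e_1> = 3/sqrt(6), <v, e_2> = -12/sqrt(7), <v, e_3> = -87/sqrt(2226).
Square and sum: Σ |<v, e_j>|^2 = 1350/53.
Compute ||v||^2 = v·v = 27.
Deficit = 27 − 1350/53 = 81/53 ≥ 0, confirming Bessel's inequality. (The deficit equals ||v − Σ <v,e_j> e_j||^2, the squared distance from v to span{e_j}.)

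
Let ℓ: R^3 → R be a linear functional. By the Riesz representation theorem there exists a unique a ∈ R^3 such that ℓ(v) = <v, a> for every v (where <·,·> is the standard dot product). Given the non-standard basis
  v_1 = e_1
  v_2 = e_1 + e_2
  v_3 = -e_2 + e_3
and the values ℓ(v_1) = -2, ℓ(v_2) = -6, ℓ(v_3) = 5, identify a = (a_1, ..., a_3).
a = (-2, -4, 1)

Write a = (a_1, ..., a_3) in the standard basis. For each basis vector v_i, ℓ(v_i) = <v_i, a> is a linear equation in the a_j's. Collect the n equations into a matrix system V a = ℓ, where row i of V is v_i (expressed in the standard basis). Since V is invertible (lower-triangular with 1s on the diagonal, up to permutation), solve by back-substitution:
  V =
[[1, 0, 0],
 [1, 1, 0],
 [0, -1, 1]]
  V a = (-2, -6, 5)
Solving gives a = (-2, -4, 1).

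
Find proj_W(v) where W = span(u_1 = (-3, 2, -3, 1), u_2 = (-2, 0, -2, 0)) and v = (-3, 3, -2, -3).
proj_W(v) = (-5/2, 6/5, -5/2, 3/5)

Set up U = [u_1 | ... | u_2] ∈ R^(4×2). The projector onto W = col(U) is P = U (U^T U)^(-1) U^T.
Compute U^T U =
  [23, 12]
  [12, 8],
and U^T v = (18, 10).
Solve U^T U · c = U^T v for the coefficients: c = (3/5, 7/20). The projection is proj_W(v) = U c.
Check: (v - proj_W(v)) · u_1 = 0  (should be 0).
Check: (v - proj_W(v)) · u_2 = 0  (should be 0).
Result: proj_W(v) = (-5/2, 6/5, -5/2, 3/5).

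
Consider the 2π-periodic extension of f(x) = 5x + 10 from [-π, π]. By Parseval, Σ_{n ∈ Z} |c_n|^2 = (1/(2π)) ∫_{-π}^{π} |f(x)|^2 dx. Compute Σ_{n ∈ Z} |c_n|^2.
Σ |c_n|^2 = 25π^2/3 + 100

Expand and integrate term by term over [-π, π]:
  ∫ (5x)^2 dx = 25·(2π^3/3); ∫ 2·5·(10)·x dx = 0 (odd integrand); ∫ 10^2 dx = 100·2π.
So (1/(2π)) ∫_{-π}^{π} (5x + 10)^2 dx = 25π^2/3 + 100 = 25π^2/3 + 100.
Parseval ⇒ Σ |c_n|^2 = 25π^2/3 + 100.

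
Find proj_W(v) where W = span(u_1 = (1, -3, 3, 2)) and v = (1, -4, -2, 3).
proj_W(v) = (13/23, -39/23, 39/23, 26/23)

Set up U = [u_1 | ... | u_1] ∈ R^(4×1). The projector onto W = col(U) is P = U (U^T U)^(-1) U^T.
Compute U^T U =
  [23],
and U^T v = (13).
Solve U^T U · c = U^T v for the coefficients: c = (13/23). The projection is proj_W(v) = U c.
Check: (v - proj_W(v)) · u_1 = 0  (should be 0).
Result: proj_W(v) = (13/23, -39/23, 39/23, 26/23).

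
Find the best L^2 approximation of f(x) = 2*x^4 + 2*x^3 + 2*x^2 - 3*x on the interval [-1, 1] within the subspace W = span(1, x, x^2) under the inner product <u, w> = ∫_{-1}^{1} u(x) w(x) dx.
g(x) = 26*x^2/7 - 9*x/5 - 6/35

The best approximation g ∈ W is the orthogonal projection of f onto W. Writing g = a_0 + a_1 x + a_2 x^2, the coefficients solve the normal equations G · a = b where
  G_{ij} = <φ_i, φ_j> and b_i = <f, φ_i>, with φ_0 = 1, φ_1 = x, φ_2 = x^2.
G =
  [2, 0, 2/3]
  [0, 2/3, 0]
  [2/3, 0, 2/5],
b = (32/15, -6/5, 48/35).
Solving gives a_0 = -6/35, a_1 = -9/5, a_2 = 26/7, so
  g(x) = 26*x^2/7 - 9*x/5 - 6/35.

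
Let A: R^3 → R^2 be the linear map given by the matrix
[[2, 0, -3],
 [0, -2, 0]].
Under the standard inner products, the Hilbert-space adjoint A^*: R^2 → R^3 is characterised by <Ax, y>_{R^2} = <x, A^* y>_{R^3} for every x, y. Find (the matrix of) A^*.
A^* = A^T =
[[2, 0],
 [0, -2],
 [-3, 0]]

For real matrices with standard dot products, the defining identity <Ax, y> = <x, A^* y> gives (Ax)^T y = x^T (A^*) y, i.e. x^T A^T y = x^T (A^*) y. Since this holds for all x, y, we must have A^* = A^T. Therefore
A^* =
[[2, 0],
 [0, -2],
 [-3, 0]].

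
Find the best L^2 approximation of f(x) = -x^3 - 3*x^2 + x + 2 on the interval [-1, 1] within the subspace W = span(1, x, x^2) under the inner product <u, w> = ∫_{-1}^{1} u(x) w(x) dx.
g(x) = -3*x^2 + 2*x/5 + 2

The best approximation g ∈ W is the orthogonal projection of f onto W. Writing g = a_0 + a_1 x + a_2 x^2, the coefficients solve the normal equations G · a = b where
  G_{ij} = <φ_i, φ_j> and b_i = <f, φ_i>, with φ_0 = 1, φ_1 = x, φ_2 = x^2.
G =
  [2, 0, 2/3]
  [0, 2/3, 0]
  [2/3, 0, 2/5],
b = (2, 4/15, 2/15).
Solving gives a_0 = 2, a_1 = 2/5, a_2 = -3, so
  g(x) = -3*x^2 + 2*x/5 + 2.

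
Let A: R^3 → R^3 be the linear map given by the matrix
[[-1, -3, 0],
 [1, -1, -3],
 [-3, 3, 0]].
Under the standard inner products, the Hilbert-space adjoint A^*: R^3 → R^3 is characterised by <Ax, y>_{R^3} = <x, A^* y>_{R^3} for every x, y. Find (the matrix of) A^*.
A^* = A^T =
[[-1, 1, -3],
 [-3, -1, 3],
 [0, -3, 0]]

For real matrices with standard dot products, the defining identity <Ax, y> = <x, A^* y> gives (Ax)^T y = x^T (A^*) y, i.e. x^T A^T y = x^T (A^*) y. Since this holds for all x, y, we must have A^* = A^T. Therefore
A^* =
[[-1, 1, -3],
 [-3, -1, 3],
 [0, -3, 0]].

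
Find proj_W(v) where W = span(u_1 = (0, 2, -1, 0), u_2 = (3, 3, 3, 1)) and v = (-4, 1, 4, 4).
proj_W(v) = (123/131, -31/131, 200/131, 41/131)

Set up U = [u_1 | ... | u_2] ∈ R^(4×2). The projector onto W = col(U) is P = U (U^T U)^(-1) U^T.
Compute U^T U =
  [5, 3]
  [3, 28],
and U^T v = (-2, 7).
Solve U^T U · c = U^T v for the coefficients: c = (-77/131, 41/131). The projection is proj_W(v) = U c.
Check: (v - proj_W(v)) · u_1 = 0  (should be 0).
Check: (v - proj_W(v)) · u_2 = 0  (should be 0).
Result: proj_W(v) = (123/131, -31/131, 200/131, 41/131).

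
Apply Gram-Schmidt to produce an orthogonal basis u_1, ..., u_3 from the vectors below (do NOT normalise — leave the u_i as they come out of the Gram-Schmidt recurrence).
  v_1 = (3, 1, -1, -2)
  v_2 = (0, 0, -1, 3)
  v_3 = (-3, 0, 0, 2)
Orthogonal basis:
  u_1 = (3, 1, -1, -2)
  u_2 = (1, 1/3, -4/3, 7/3)
  u_3 = (-3/5, 4/5, -3/5, -1/5)

Apply the Gram-Schmidt recurrence
  u_1 = v_1
  u_i = v_i − Σ_{j<i} ((v_i · u_j) / (u_j · u_j)) · u_j.

Step by step this gives:
  u_1 = (3, 1, -1, -2)
  u_2 = (1, 1/3, -4/3, 7/3)
  u_3 = (-3/5, 4/5, -3/5, -1/5)

Orthogonality check:
  u_2 · u_1 = 0 (should be 0)
  u_3 · u_1 = 0 (should be 0)
  u_3 · u_2 = 0 (should be 0)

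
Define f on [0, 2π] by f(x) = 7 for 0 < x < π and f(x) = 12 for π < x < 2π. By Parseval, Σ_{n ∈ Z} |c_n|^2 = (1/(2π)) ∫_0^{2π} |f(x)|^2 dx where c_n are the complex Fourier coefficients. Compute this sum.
Σ |c_n|^2 = 193/2

Parseval equates the L^2 energy of f (normalised by 1/(2π)) with the ℓ^2 sum of its Fourier coefficients: (1/(2π)) ∫_0^{2π} |f|^2 = Σ |c_n|^2.
Compute the left side: (1/(2π)) [∫_0^π 7^2 dx + ∫_π^{2π} 12^2 dx] = (1/(2π)) · (49π + 144π) = (49 + 144)/2 = 193/2.
So Σ_{n ∈ Z} |c_n|^2 = 193/2.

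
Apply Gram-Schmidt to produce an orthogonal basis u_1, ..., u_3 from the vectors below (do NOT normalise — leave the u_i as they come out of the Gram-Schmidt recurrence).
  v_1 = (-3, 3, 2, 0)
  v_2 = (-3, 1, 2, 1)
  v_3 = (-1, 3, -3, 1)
Orthogonal basis:
  u_1 = (-3, 3, 2, 0)
  u_2 = (-9/11, -13/11, 6/11, 1)
  u_3 = (-1, 1, -3, 2)

Apply the Gram-Schmidt recurrence
  u_1 = v_1
  u_i = v_i − Σ_{j<i} ((v_i · u_j) / (u_j · u_j)) · u_j.

Step by step this gives:
  u_1 = (-3, 3, 2, 0)
  u_2 = (-9/11, -13/11, 6/11, 1)
  u_3 = (-1, 1, -3, 2)

Orthogonality check:
  u_2 · u_1 = 0 (should be 0)
  u_3 · u_1 = 0 (should be 0)
  u_3 · u_2 = 0 (should be 0)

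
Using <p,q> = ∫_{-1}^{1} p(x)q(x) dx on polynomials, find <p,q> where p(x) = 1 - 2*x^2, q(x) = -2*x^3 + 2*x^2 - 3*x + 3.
<p,q> = 26/15

Expand the product: p(x)·q(x) = 4*x^5 - 4*x^4 + 4*x^3 - 4*x^2 - 3*x + 3.
∫_{-1}^{1} of each monomial x^k gives [2/(k+1) if k even, 0 if k odd]. Integrating term-by-term (or equivalently evaluating the antiderivative F(x) = 2*x^6/3 - 4*x^5/5 + x^4 - 4*x^3/3 - 3*x^2/2 + 3*x at the endpoints):
  F(1) − F(−1) = 31/30 − (-7/10) = 26/15.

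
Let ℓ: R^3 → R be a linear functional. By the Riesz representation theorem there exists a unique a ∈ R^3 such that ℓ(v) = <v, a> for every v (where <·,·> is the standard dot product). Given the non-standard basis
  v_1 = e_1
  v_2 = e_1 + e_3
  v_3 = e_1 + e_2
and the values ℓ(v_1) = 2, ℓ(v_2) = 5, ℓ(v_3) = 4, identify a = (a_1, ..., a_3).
a = (2, 2, 3)

Write a = (a_1, ..., a_3) in the standard basis. For each basis vector v_i, ℓ(v_i) = <v_i, a> is a linear equation in the a_j's. Collect the n equations into a matrix system V a = ℓ, where row i of V is v_i (expressed in the standard basis). Since V is invertible (lower-triangular with 1s on the diagonal, up to permutation), solve by back-substitution:
  V =
[[1, 0, 0],
 [1, 0, 1],
 [1, 1, 0]]
  V a = (2, 5, 4)
Solving gives a = (2, 2, 3).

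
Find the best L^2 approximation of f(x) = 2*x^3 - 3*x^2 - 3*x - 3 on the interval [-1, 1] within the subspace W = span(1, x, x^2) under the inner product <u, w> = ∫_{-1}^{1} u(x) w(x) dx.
g(x) = -3*x^2 - 9*x/5 - 3

The best approximation g ∈ W is the orthogonal projection of f onto W. Writing g = a_0 + a_1 x + a_2 x^2, the coefficients solve the normal equations G · a = b where
  G_{ij} = <φ_i, φ_j> and b_i = <f, φ_i>, with φ_0 = 1, φ_1 = x, φ_2 = x^2.
G =
  [2, 0, 2/3]
  [0, 2/3, 0]
  [2/3, 0, 2/5],
b = (-8, -6/5, -16/5).
Solving gives a_0 = -3, a_1 = -9/5, a_2 = -3, so
  g(x) = -3*x^2 - 9*x/5 - 3.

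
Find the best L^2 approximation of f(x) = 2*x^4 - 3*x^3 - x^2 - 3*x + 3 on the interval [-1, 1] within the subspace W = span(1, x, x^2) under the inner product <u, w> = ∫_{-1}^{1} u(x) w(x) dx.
g(x) = 5*x^2/7 - 24*x/5 + 99/35

The best approximation g ∈ W is the orthogonal projection of f onto W. Writing g = a_0 + a_1 x + a_2 x^2, the coefficients solve the normal equations G · a = b where
  G_{ij} = <φ_i, φ_j> and b_i = <f, φ_i>, with φ_0 = 1, φ_1 = x, φ_2 = x^2.
G =
  [2, 0, 2/3]
  [0, 2/3, 0]
  [2/3, 0, 2/5],
b = (92/15, -16/5, 76/35).
Solving gives a_0 = 99/35, a_1 = -24/5, a_2 = 5/7, so
  g(x) = 5*x^2/7 - 24*x/5 + 99/35.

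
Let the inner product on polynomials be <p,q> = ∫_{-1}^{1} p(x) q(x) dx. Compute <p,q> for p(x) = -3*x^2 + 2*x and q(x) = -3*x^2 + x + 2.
<p,q> = 14/15

Expand the product: p(x)·q(x) = 9*x^4 - 9*x^3 - 4*x^2 + 4*x.
∫_{-1}^{1} of each monomial x^k gives [2/(k+1) if k even, 0 if k odd]. Integrating term-by-term (or equivalently evaluating the antiderivative F(x) = 9*x^5/5 - 9*x^4/4 - 4*x^3/3 + 2*x^2 at the endpoints):
  F(1) − F(−1) = 13/60 − (-43/60) = 14/15.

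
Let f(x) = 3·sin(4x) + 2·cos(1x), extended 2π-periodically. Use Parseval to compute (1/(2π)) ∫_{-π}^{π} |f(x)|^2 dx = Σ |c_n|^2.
Σ |c_n|^2 = 13/2

Expand |f|^2 and use orthogonality of {sin(nx), cos(mx)} on [-π, π]:
  ∫_{-π}^{π} sin(nx)^2 dx = π, ∫ cos(mx)^2 dx = π, and cross terms integrate to 0.
So ∫_{-π}^{π} f(x)^2 dx = 3^2 · π + 2^2 · π = (9 + 4)π.
Divide by 2π: (9 + 4)/2 = 13/2.
By Parseval, this equals Σ |c_n|^2.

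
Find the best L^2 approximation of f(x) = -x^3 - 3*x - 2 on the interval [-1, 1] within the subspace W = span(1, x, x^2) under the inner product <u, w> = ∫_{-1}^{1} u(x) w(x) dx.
g(x) = -18*x/5 - 2

The best approximation g ∈ W is the orthogonal projection of f onto W. Writing g = a_0 + a_1 x + a_2 x^2, the coefficients solve the normal equations G · a = b where
  G_{ij} = <φ_i, φ_j> and b_i = <f, φ_i>, with φ_0 = 1, φ_1 = x, φ_2 = x^2.
G =
  [2, 0, 2/3]
  [0, 2/3, 0]
  [2/3, 0, 2/5],
b = (-4, -12/5, -4/3).
Solving gives a_0 = -2, a_1 = -18/5, a_2 = 0, so
  g(x) = -18*x/5 - 2.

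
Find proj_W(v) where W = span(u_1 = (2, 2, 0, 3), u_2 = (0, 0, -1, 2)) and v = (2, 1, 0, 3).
proj_W(v) = (78/49, 78/49, -12/49, 141/49)

Set up U = [u_1 | ... | u_2] ∈ R^(4×2). The projector onto W = col(U) is P = U (U^T U)^(-1) U^T.
Compute U^T U =
  [17, 6]
  [6, 5],
and U^T v = (15, 6).
Solve U^T U · c = U^T v for the coefficients: c = (39/49, 12/49). The projection is proj_W(v) = U c.
Check: (v - proj_W(v)) · u_1 = 0  (should be 0).
Check: (v - proj_W(v)) · u_2 = 0  (should be 0).
Result: proj_W(v) = (78/49, 78/49, -12/49, 141/49).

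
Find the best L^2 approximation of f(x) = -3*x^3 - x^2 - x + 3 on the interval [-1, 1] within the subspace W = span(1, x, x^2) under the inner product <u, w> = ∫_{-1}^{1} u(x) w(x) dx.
g(x) = -x^2 - 14*x/5 + 3

The best approximation g ∈ W is the orthogonal projection of f onto W. Writing g = a_0 + a_1 x + a_2 x^2, the coefficients solve the normal equations G · a = b where
  G_{ij} = <φ_i, φ_j> and b_i = <f, φ_i>, with φ_0 = 1, φ_1 = x, φ_2 = x^2.
G =
  [2, 0, 2/3]
  [0, 2/3, 0]
  [2/3, 0, 2/5],
b = (16/3, -28/15, 8/5).
Solving gives a_0 = 3, a_1 = -14/5, a_2 = -1, so
  g(x) = -x^2 - 14*x/5 + 3.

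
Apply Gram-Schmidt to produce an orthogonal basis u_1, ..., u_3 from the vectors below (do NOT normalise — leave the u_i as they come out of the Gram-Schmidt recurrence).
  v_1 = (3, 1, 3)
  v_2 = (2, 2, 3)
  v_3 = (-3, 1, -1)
Orthogonal basis:
  u_1 = (3, 1, 3)
  u_2 = (-13/19, 21/19, 6/19)
  u_3 = (-3/17, -3/17, 4/17)

Apply the Gram-Schmidt recurrence
  u_1 = v_1
  u_i = v_i − Σ_{j<i} ((v_i · u_j) / (u_j · u_j)) · u_j.

Step by step this gives:
  u_1 = (3, 1, 3)
  u_2 = (-13/19, 21/19, 6/19)
  u_3 = (-3/17, -3/17, 4/17)

Orthogonality check:
  u_2 · u_1 = 0 (should be 0)
  u_3 · u_1 = 0 (should be 0)
  u_3 · u_2 = 0 (should be 0)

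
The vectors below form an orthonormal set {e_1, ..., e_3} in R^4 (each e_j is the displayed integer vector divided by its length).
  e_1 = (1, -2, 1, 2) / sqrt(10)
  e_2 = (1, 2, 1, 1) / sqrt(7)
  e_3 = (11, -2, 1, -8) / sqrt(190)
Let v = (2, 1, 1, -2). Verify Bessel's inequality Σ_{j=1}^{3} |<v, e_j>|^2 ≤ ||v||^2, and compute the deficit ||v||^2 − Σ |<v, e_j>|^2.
Σ |<v, e_j>|^2 = 1249/133; ||v||^2 = 10; deficit = 81/133

Write each e_j = u_j / sqrt(<u_j, u_j>) where u_j is the displayed integer vector. Then <v, e_j> = <v, u_j> / sqrt(<u_j, u_j>), so |<v, e_j>|^2 = <v, u_j>^2 / <u_j, u_j>.
Coefficients: <v, e_1> = -3/sqrt(10), <v, e_2> = 3/sqrt(7), <v, e_3> = 37/sqrt(190).
Square and sum: Σ |<v, e_j>|^2 = 1249/133.
Compute ||v||^2 = v·v = 10.
Deficit = 10 − 1249/133 = 81/133 ≥ 0, confirming Bessel's inequality. (The deficit equals ||v − Σ <v,e_j> e_j||^2, the squared distance from v to span{e_j}.)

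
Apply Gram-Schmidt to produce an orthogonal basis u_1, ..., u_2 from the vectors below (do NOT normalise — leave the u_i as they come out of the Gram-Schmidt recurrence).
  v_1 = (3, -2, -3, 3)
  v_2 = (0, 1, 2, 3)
Orthogonal basis:
  u_1 = (3, -2, -3, 3)
  u_2 = (-3/31, 33/31, 65/31, 90/31)

Apply the Gram-Schmidt recurrence
  u_1 = v_1
  u_i = v_i − Σ_{j<i} ((v_i · u_j) / (u_j · u_j)) · u_j.

Step by step this gives:
  u_1 = (3, -2, -3, 3)
  u_2 = (-3/31, 33/31, 65/31, 90/31)

Orthogonality check:
  u_2 · u_1 = 0 (should be 0)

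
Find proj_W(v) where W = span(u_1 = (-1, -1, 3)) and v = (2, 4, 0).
proj_W(v) = (6/11, 6/11, -18/11)

Set up U = [u_1 | ... | u_1] ∈ R^(3×1). The projector onto W = col(U) is P = U (U^T U)^(-1) U^T.
Compute U^T U =
  [11],
and U^T v = (-6).
Solve U^T U · c = U^T v for the coefficients: c = (-6/11). The projection is proj_W(v) = U c.
Check: (v - proj_W(v)) · u_1 = 0  (should be 0).
Result: proj_W(v) = (6/11, 6/11, -18/11).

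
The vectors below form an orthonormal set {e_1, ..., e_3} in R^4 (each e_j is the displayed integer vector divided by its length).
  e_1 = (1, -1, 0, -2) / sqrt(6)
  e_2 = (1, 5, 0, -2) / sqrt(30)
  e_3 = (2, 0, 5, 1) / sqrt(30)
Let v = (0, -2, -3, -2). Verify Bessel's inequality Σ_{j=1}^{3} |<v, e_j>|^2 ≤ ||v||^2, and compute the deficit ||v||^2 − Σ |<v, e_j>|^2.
Σ |<v, e_j>|^2 = 101/6; ||v||^2 = 17; deficit = 1/6

Write each e_j = u_j / sqrt(<u_j, u_j>) where u_j is the displayed integer vector. Then <v, e_j> = <v, u_j> / sqrt(<u_j, u_j>), so |<v, e_j>|^2 = <v, u_j>^2 / <u_j, u_j>.
Coefficients: <v, e_1> = 6/sqrt(6), <v, e_2> = -6/sqrt(30), <v, e_3> = -17/sqrt(30).
Square and sum: Σ |<v, e_j>|^2 = 101/6.
Compute ||v||^2 = v·v = 17.
Deficit = 17 − 101/6 = 1/6 ≥ 0, confirming Bessel's inequality. (The deficit equals ||v − Σ <v,e_j> e_j||^2, the squared distance from v to span{e_j}.)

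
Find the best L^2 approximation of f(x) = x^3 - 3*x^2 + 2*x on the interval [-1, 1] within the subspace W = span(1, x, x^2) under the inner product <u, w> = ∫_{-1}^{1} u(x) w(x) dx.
g(x) = -3*x^2 + 13*x/5

The best approximation g ∈ W is the orthogonal projection of f onto W. Writing g = a_0 + a_1 x + a_2 x^2, the coefficients solve the normal equations G · a = b where
  G_{ij} = <φ_i, φ_j> and b_i = <f, φ_i>, with φ_0 = 1, φ_1 = x, φ_2 = x^2.
G =
  [2, 0, 2/3]
  [0, 2/3, 0]
  [2/3, 0, 2/5],
b = (-2, 26/15, -6/5).
Solving gives a_0 = 0, a_1 = 13/5, a_2 = -3, so
  g(x) = -3*x^2 + 13*x/5.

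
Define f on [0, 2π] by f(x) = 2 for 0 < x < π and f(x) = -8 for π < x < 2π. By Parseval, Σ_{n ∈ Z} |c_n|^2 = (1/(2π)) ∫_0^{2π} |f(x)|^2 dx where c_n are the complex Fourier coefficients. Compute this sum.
Σ |c_n|^2 = 34

Parseval equates the L^2 energy of f (normalised by 1/(2π)) with the ℓ^2 sum of its Fourier coefficients: (1/(2π)) ∫_0^{2π} |f|^2 = Σ |c_n|^2.
Compute the left side: (1/(2π)) [∫_0^π 2^2 dx + ∫_π^{2π} (-8)^2 dx] = (1/(2π)) · (4π + 64π) = (4 + 64)/2 = 34.
So Σ_{n ∈ Z} |c_n|^2 = 34.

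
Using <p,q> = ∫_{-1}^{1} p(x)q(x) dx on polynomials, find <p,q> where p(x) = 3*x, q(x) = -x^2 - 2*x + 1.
<p,q> = -4

Expand the product: p(x)·q(x) = -3*x^3 - 6*x^2 + 3*x.
∫_{-1}^{1} of each monomial x^k gives [2/(k+1) if k even, 0 if k odd]. Integrating term-by-term (or equivalently evaluating the antiderivative F(x) = -3*x^4/4 - 2*x^3 + 3*x^2/2 at the endpoints):
  F(1) − F(−1) = -5/4 − (11/4) = -4.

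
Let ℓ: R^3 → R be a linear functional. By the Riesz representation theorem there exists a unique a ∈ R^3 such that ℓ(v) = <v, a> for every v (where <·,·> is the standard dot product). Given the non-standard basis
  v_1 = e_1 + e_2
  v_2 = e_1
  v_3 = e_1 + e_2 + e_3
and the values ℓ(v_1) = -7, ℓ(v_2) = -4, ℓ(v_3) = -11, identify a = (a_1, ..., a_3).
a = (-4, -3, -4)

Write a = (a_1, ..., a_3) in the standard basis. For each basis vector v_i, ℓ(v_i) = <v_i, a> is a linear equation in the a_j's. Collect the n equations into a matrix system V a = ℓ, where row i of V is v_i (expressed in the standard basis). Since V is invertible (lower-triangular with 1s on the diagonal, up to permutation), solve by back-substitution:
  V =
[[1, 1, 0],
 [1, 0, 0],
 [1, 1, 1]]
  V a = (-7, -4, -11)
Solving gives a = (-4, -3, -4).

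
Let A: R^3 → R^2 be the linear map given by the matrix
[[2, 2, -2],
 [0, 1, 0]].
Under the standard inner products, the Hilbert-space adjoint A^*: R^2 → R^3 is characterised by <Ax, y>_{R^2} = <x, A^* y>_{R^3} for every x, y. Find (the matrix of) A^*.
A^* = A^T =
[[2, 0],
 [2, 1],
 [-2, 0]]

For real matrices with standard dot products, the defining identity <Ax, y> = <x, A^* y> gives (Ax)^T y = x^T (A^*) y, i.e. x^T A^T y = x^T (A^*) y. Since this holds for all x, y, we must have A^* = A^T. Therefore
A^* =
[[2, 0],
 [2, 1],
 [-2, 0]].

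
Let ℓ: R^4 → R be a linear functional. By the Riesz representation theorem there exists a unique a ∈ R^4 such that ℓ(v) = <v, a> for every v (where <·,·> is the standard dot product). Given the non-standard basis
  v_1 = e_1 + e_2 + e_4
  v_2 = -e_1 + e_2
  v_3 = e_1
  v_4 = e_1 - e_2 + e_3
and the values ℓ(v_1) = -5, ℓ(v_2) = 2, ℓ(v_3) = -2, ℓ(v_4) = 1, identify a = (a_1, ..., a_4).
a = (-2, 0, 3, -3)

Write a = (a_1, ..., a_4) in the standard basis. For each basis vector v_i, ℓ(v_i) = <v_i, a> is a linear equation in the a_j's. Collect the n equations into a matrix system V a = ℓ, where row i of V is v_i (expressed in the standard basis). Since V is invertible (lower-triangular with 1s on the diagonal, up to permutation), solve by back-substitution:
  V =
[[1, 1, 0, 1],
 [-1, 1, 0, 0],
 [1, 0, 0, 0],
 [1, -1, 1, 0]]
  V a = (-5, 2, -2, 1)
Solving gives a = (-2, 0, 3, -3).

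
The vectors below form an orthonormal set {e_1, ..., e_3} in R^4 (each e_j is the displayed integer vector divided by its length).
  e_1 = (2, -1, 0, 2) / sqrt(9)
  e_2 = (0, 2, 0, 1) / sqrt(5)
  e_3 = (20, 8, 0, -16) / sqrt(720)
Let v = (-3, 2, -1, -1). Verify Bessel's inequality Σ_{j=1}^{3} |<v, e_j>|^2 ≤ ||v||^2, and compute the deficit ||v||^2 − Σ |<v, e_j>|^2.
Σ |<v, e_j>|^2 = 14; ||v||^2 = 15; deficit = 1

Write each e_j = u_j / sqrt(<u_j, u_j>) where u_j is the displayed integer vector. Then <v, e_j> = <v, u_j> / sqrt(<u_j, u_j>), so |<v, e_j>|^2 = <v, u_j>^2 / <u_j, u_j>.
Coefficients: <v, e_1> = -10/sqrt(9), <v, e_2> = 3/sqrt(5), <v, e_3> = -28/sqrt(720).
Square and sum: Σ |<v, e_j>|^2 = 14.
Compute ||v||^2 = v·v = 15.
Deficit = 15 − 14 = 1 ≥ 0, confirming Bessel's inequality. (The deficit equals ||v − Σ <v,e_j> e_j||^2, the squared distance from v to span{e_j}.)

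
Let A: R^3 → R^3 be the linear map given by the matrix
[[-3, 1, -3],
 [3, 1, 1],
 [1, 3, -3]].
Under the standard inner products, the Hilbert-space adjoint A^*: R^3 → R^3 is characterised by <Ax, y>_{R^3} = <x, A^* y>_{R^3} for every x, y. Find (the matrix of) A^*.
A^* = A^T =
[[-3, 3, 1],
 [1, 1, 3],
 [-3, 1, -3]]

For real matrices with standard dot products, the defining identity <Ax, y> = <x, A^* y> gives (Ax)^T y = x^T (A^*) y, i.e. x^T A^T y = x^T (A^*) y. Since this holds for all x, y, we must have A^* = A^T. Therefore
A^* =
[[-3, 3, 1],
 [1, 1, 3],
 [-3, 1, -3]].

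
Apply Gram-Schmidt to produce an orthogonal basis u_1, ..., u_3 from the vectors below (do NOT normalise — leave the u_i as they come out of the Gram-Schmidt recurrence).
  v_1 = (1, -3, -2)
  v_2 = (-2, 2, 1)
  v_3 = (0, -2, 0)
Orthogonal basis:
  u_1 = (1, -3, -2)
  u_2 = (-9/7, -1/7, -3/7)
  u_3 = (-3/13, -9/13, 12/13)

Apply the Gram-Schmidt recurrence
  u_1 = v_1
  u_i = v_i − Σ_{j<i} ((v_i · u_j) / (u_j · u_j)) · u_j.

Step by step this gives:
  u_1 = (1, -3, -2)
  u_2 = (-9/7, -1/7, -3/7)
  u_3 = (-3/13, -9/13, 12/13)

Orthogonality check:
  u_2 · u_1 = 0 (should be 0)
  u_3 · u_1 = 0 (should be 0)
  u_3 · u_2 = 0 (should be 0)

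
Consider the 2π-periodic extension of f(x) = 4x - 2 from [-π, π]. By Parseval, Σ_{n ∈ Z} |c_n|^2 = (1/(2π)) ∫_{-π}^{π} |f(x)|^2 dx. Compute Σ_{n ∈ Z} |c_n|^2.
Σ |c_n|^2 = 16π^2/3 + 4

Expand and integrate term by term over [-π, π]:
  ∫ (4x)^2 dx = 16·(2π^3/3); ∫ 2·4·(-2)·x dx = 0 (odd integrand); ∫ (-2)^2 dx = 4·2π.
So (1/(2π)) ∫_{-π}^{π} (4x - 2)^2 dx = 16π^2/3 + 4 = 16π^2/3 + 4.
Parseval ⇒ Σ |c_n|^2 = 16π^2/3 + 4.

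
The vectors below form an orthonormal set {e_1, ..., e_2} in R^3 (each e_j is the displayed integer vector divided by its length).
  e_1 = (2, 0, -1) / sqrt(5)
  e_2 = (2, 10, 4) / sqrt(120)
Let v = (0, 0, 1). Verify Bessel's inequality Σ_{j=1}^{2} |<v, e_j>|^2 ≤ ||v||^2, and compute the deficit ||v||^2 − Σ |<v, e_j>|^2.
Σ |<v, e_j>|^2 = 1/3; ||v||^2 = 1; deficit = 2/3

Write each e_j = u_j / sqrt(<u_j, u_j>) where u_j is the displayed integer vector. Then <v, e_j> = <v, u_j> / sqrt(<u_j, u_j>), so |<v, e_j>|^2 = <v, u_j>^2 / <u_j, u_j>.
Coefficients: <v, e_1> = -1/sqrt(5), <v, e_2> = 4/sqrt(120).
Square and sum: Σ |<v, e_j>|^2 = 1/3.
Compute ||v||^2 = v·v = 1.
Deficit = 1 − 1/3 = 2/3 ≥ 0, confirming Bessel's inequality. (The deficit equals ||v − Σ <v,e_j> e_j||^2, the squared distance from v to span{e_j}.)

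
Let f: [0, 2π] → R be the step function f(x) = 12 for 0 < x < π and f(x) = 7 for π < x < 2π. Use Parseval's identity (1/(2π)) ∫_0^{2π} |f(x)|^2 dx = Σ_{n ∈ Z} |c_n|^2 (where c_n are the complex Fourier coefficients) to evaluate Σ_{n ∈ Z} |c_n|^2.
Σ |c_n|^2 = 193/2

Parseval equates the L^2 energy of f (normalised by 1/(2π)) with the ℓ^2 sum of its Fourier coefficients: (1/(2π)) ∫_0^{2π} |f|^2 = Σ |c_n|^2.
Compute the left side: (1/(2π)) [∫_0^π 12^2 dx + ∫_π^{2π} 7^2 dx] = (1/(2π)) · (144π + 49π) = (144 + 49)/2 = 193/2.
So Σ_{n ∈ Z} |c_n|^2 = 193/2.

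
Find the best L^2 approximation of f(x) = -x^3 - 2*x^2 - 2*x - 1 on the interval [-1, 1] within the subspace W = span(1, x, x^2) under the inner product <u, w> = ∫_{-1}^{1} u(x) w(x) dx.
g(x) = -2*x^2 - 13*x/5 - 1

The best approximation g ∈ W is the orthogonal projection of f onto W. Writing g = a_0 + a_1 x + a_2 x^2, the coefficients solve the normal equations G · a = b where
  G_{ij} = <φ_i, φ_j> and b_i = <f, φ_i>, with φ_0 = 1, φ_1 = x, φ_2 = x^2.
G =
  [2, 0, 2/3]
  [0, 2/3, 0]
  [2/3, 0, 2/5],
b = (-10/3, -26/15, -22/15).
Solving gives a_0 = -1, a_1 = -13/5, a_2 = -2, so
  g(x) = -2*x^2 - 13*x/5 - 1.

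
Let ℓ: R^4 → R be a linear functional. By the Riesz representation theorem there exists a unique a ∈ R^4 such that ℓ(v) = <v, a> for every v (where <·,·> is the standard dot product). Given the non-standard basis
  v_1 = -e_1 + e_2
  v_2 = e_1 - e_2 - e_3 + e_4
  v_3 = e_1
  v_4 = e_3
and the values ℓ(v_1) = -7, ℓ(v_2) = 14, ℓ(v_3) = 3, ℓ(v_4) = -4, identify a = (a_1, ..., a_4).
a = (3, -4, -4, 3)

Write a = (a_1, ..., a_4) in the standard basis. For each basis vector v_i, ℓ(v_i) = <v_i, a> is a linear equation in the a_j's. Collect the n equations into a matrix system V a = ℓ, where row i of V is v_i (expressed in the standard basis). Since V is invertible (lower-triangular with 1s on the diagonal, up to permutation), solve by back-substitution:
  V =
[[-1, 1, 0, 0],
 [1, -1, -1, 1],
 [1, 0, 0, 0],
 [0, 0, 1, 0]]
  V a = (-7, 14, 3, -4)
Solving gives a = (3, -4, -4, 3).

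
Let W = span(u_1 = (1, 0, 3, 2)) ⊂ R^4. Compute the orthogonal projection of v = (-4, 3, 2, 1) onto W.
proj_W(v) = (2/7, 0, 6/7, 4/7)

Set up U = [u_1 | ... | u_1] ∈ R^(4×1). The projector onto W = col(U) is P = U (U^T U)^(-1) U^T.
Compute U^T U =
  [14],
and U^T v = (4).
Solve U^T U · c = U^T v for the coefficients: c = (2/7). The projection is proj_W(v) = U c.
Check: (v - proj_W(v)) · u_1 = 0  (should be 0).
Result: proj_W(v) = (2/7, 0, 6/7, 4/7).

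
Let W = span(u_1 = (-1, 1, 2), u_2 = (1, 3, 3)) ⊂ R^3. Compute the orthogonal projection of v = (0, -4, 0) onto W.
proj_W(v) = (-6/5, -2, -8/5)

Set up U = [u_1 | ... | u_2] ∈ R^(3×2). The projector onto W = col(U) is P = U (U^T U)^(-1) U^T.
Compute U^T U =
  [6, 8]
  [8, 19],
and U^T v = (-4, -12).
Solve U^T U · c = U^T v for the coefficients: c = (2/5, -4/5). The projection is proj_W(v) = U c.
Check: (v - proj_W(v)) · u_1 = 0  (should be 0).
Check: (v - proj_W(v)) · u_2 = 0  (should be 0).
Result: proj_W(v) = (-6/5, -2, -8/5).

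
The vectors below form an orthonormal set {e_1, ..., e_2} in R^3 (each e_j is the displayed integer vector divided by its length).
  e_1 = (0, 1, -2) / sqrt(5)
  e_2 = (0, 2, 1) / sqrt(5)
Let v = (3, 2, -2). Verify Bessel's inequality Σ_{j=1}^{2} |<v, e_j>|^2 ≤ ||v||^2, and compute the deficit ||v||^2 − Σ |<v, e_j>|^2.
Σ |<v, e_j>|^2 = 8; ||v||^2 = 17; deficit = 9

Write each e_j = u_j / sqrt(<u_j, u_j>) where u_j is the displayed integer vector. Then <v, e_j> = <v, u_j> / sqrt(<u_j, u_j>), so |<v, e_j>|^2 = <v, u_j>^2 / <u_j, u_j>.
Coefficients: <v, e_1> = 6/sqrt(5), <v, e_2> = 2/sqrt(5).
Square and sum: Σ |<v, e_j>|^2 = 8.
Compute ||v||^2 = v·v = 17.
Deficit = 17 − 8 = 9 ≥ 0, confirming Bessel's inequality. (The deficit equals ||v − Σ <v,e_j> e_j||^2, the squared distance from v to span{e_j}.)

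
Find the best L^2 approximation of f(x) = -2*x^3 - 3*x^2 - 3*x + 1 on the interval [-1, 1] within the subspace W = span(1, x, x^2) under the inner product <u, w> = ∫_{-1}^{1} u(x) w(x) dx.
g(x) = -3*x^2 - 21*x/5 + 1

The best approximation g ∈ W is the orthogonal projection of f onto W. Writing g = a_0 + a_1 x + a_2 x^2, the coefficients solve the normal equations G · a = b where
  G_{ij} = <φ_i, φ_j> and b_i = <f, φ_i>, with φ_0 = 1, φ_1 = x, φ_2 = x^2.
G =
  [2, 0, 2/3]
  [0, 2/3, 0]
  [2/3, 0, 2/5],
b = (0, -14/5, -8/15).
Solving gives a_0 = 1, a_1 = -21/5, a_2 = -3, so
  g(x) = -3*x^2 - 21*x/5 + 1.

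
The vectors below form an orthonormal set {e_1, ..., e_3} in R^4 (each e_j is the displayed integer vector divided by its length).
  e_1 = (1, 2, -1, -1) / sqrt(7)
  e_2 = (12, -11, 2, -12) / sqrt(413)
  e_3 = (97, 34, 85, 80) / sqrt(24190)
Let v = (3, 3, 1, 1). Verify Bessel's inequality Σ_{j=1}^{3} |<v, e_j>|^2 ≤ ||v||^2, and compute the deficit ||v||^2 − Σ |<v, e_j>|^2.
Σ |<v, e_j>|^2 = 4098/205; ||v||^2 = 20; deficit = 2/205

Write each e_j = u_j / sqrt(<u_j, u_j>) where u_j is the displayed integer vector. Then <v, e_j> = <v, u_j> / sqrt(<u_j, u_j>), so |<v, e_j>|^2 = <v, u_j>^2 / <u_j, u_j>.
Coefficients: <v, e_1> = 7/sqrt(7), <v, e_2> = -7/sqrt(413), <v, e_3> = 558/sqrt(24190).
Square and sum: Σ |<v, e_j>|^2 = 4098/205.
Compute ||v||^2 = v·v = 20.
Deficit = 20 − 4098/205 = 2/205 ≥ 0, confirming Bessel's inequality. (The deficit equals ||v − Σ <v,e_j> e_j||^2, the squared distance from v to span{e_j}.)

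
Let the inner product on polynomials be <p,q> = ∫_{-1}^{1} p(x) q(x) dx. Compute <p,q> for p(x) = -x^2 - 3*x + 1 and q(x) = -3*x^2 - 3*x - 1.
<p,q> = 58/15

Expand the product: p(x)·q(x) = 3*x^4 + 12*x^3 + 7*x^2 - 1.
∫_{-1}^{1} of each monomial x^k gives [2/(k+1) if k even, 0 if k odd]. Integrating term-by-term (or equivalently evaluating the antiderivative F(x) = 3*x^5/5 + 3*x^4 + 7*x^3/3 - x at the endpoints):
  F(1) − F(−1) = 74/15 − (16/15) = 58/15.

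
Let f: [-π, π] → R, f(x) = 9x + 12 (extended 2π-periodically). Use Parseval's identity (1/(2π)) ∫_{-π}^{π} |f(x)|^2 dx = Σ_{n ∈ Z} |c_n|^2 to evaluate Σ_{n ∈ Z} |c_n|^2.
Σ |c_n|^2 = 27π^2 + 144

Expand and integrate term by term over [-π, π]:
  ∫ (9x)^2 dx = 81·(2π^3/3); ∫ 2·9·(12)·x dx = 0 (odd integrand); ∫ 12^2 dx = 144·2π.
So (1/(2π)) ∫_{-π}^{π} (9x + 12)^2 dx = 81π^2/3 + 144 = 27π^2 + 144.
Parseval ⇒ Σ |c_n|^2 = 27π^2 + 144.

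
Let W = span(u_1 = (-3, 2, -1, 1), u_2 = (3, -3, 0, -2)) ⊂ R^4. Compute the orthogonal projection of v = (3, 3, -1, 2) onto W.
proj_W(v) = (24/41, 44/41, 68/41, 52/41)

Set up U = [u_1 | ... | u_2] ∈ R^(4×2). The projector onto W = col(U) is P = U (U^T U)^(-1) U^T.
Compute U^T U =
  [15, -17]
  [-17, 22],
and U^T v = (0, -4).
Solve U^T U · c = U^T v for the coefficients: c = (-68/41, -60/41). The projection is proj_W(v) = U c.
Check: (v - proj_W(v)) · u_1 = 0  (should be 0).
Check: (v - proj_W(v)) · u_2 = 0  (should be 0).
Result: proj_W(v) = (24/41, 44/41, 68/41, 52/41).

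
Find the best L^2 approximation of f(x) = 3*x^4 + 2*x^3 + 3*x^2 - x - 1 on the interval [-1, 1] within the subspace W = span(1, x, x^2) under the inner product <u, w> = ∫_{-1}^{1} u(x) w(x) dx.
g(x) = 39*x^2/7 + x/5 - 44/35

The best approximation g ∈ W is the orthogonal projection of f onto W. Writing g = a_0 + a_1 x + a_2 x^2, the coefficients solve the normal equations G · a = b where
  G_{ij} = <φ_i, φ_j> and b_i = <f, φ_i>, with φ_0 = 1, φ_1 = x, φ_2 = x^2.
G =
  [2, 0, 2/3]
  [0, 2/3, 0]
  [2/3, 0, 2/5],
b = (6/5, 2/15, 146/105).
Solving gives a_0 = -44/35, a_1 = 1/5, a_2 = 39/7, so
  g(x) = 39*x^2/7 + x/5 - 44/35.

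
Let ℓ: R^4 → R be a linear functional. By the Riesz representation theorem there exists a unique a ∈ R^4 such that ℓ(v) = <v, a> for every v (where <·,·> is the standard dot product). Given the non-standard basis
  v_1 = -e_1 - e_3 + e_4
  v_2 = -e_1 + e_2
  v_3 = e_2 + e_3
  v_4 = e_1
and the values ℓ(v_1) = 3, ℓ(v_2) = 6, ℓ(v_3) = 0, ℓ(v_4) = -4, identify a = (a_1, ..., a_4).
a = (-4, 2, -2, -3)

Write a = (a_1, ..., a_4) in the standard basis. For each basis vector v_i, ℓ(v_i) = <v_i, a> is a linear equation in the a_j's. Collect the n equations into a matrix system V a = ℓ, where row i of V is v_i (expressed in the standard basis). Since V is invertible (lower-triangular with 1s on the diagonal, up to permutation), solve by back-substitution:
  V =
[[-1, 0, -1, 1],
 [-1, 1, 0, 0],
 [0, 1, 1, 0],
 [1, 0, 0, 0]]
  V a = (3, 6, 0, -4)
Solving gives a = (-4, 2, -2, -3).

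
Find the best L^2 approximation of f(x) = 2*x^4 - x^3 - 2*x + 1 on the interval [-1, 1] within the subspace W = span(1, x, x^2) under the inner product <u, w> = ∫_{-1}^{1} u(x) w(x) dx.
g(x) = 12*x^2/7 - 13*x/5 + 29/35

The best approximation g ∈ W is the orthogonal projection of f onto W. Writing g = a_0 + a_1 x + a_2 x^2, the coefficients solve the normal equations G · a = b where
  G_{ij} = <φ_i, φ_j> and b_i = <f, φ_i>, with φ_0 = 1, φ_1 = x, φ_2 = x^2.
G =
  [2, 0, 2/3]
  [0, 2/3, 0]
  [2/3, 0, 2/5],
b = (14/5, -26/15, 26/21).
Solving gives a_0 = 29/35, a_1 = -13/5, a_2 = 12/7, so
  g(x) = 12*x^2/7 - 13*x/5 + 29/35.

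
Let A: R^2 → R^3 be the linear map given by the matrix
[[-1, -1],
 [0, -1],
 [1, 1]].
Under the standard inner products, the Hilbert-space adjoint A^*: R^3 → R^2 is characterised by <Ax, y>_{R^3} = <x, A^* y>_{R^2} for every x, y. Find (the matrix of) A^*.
A^* = A^T =
[[-1, 0, 1],
 [-1, -1, 1]]

For real matrices with standard dot products, the defining identity <Ax, y> = <x, A^* y> gives (Ax)^T y = x^T (A^*) y, i.e. x^T A^T y = x^T (A^*) y. Since this holds for all x, y, we must have A^* = A^T. Therefore
A^* =
[[-1, 0, 1],
 [-1, -1, 1]].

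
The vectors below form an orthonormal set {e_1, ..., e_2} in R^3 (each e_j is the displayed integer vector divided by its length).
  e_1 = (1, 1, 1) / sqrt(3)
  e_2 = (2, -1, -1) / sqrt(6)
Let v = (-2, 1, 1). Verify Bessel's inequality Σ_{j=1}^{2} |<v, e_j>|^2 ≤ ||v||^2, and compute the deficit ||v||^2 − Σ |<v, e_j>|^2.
Σ |<v, e_j>|^2 = 6; ||v||^2 = 6; deficit = 0

Write each e_j = u_j / sqrt(<u_j, u_j>) where u_j is the displayed integer vector. Then <v, e_j> = <v, u_j> / sqrt(<u_j, u_j>), so |<v, e_j>|^2 = <v, u_j>^2 / <u_j, u_j>.
Coefficients: <v, e_1> = 0/sqrt(3), <v, e_2> = -6/sqrt(6).
Square and sum: Σ |<v, e_j>|^2 = 6.
Compute ||v||^2 = v·v = 6.
Deficit = 6 − 6 = 0 ≥ 0, confirming Bessel's inequality. (The deficit equals ||v − Σ <v,e_j> e_j||^2, the squared distance from v to span{e_j}.)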